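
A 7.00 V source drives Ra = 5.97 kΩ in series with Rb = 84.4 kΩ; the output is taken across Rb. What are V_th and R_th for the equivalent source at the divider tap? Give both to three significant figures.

V_th is the open-circuit tap voltage: 7.00 × 84.4/(5.97 + 84.4) = 6.54 V.
With the supply zeroed, Ra and Rb appear in parallel from the tap: R_th = Ra‖Rb = (5.97 × 84.4)/90.37 = 5.58 kΩ.

V_th = 6.54 V, R_th = 5.58 kΩ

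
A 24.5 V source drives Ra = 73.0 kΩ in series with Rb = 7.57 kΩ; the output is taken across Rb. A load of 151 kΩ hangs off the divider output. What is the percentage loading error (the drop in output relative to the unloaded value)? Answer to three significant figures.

The divider's output (Thévenin) resistance is Ra‖Rb = 6.859 kΩ.
Fractional drop under load = R_th/(R_th + R_L) = 6.859 / (6.859 + 151) = 0.04345.
So the output falls by 4.34 %.

4.34 %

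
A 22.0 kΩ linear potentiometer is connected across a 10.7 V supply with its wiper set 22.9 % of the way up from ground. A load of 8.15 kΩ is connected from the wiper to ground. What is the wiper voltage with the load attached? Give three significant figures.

The wiper splits the pot into (1−α)R = 16.96 kΩ above and αR = 5.038 kΩ below.
Lower section ‖ load = 3.113 kΩ.
V_wiper = 10.7 × 3.113/(16.96 + 3.113) = 1.66 V.

V ≈ 1.66 V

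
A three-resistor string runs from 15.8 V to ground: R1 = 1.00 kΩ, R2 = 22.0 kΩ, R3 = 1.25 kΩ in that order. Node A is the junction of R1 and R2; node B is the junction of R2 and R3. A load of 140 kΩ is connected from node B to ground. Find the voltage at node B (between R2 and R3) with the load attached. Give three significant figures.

At node B, R3 is in parallel with the load: R3‖R_L = 1.239 kΩ.
Below node A the resistance is R2 + (R3‖R_L) = 23.24 kΩ, so V_A = 15.8 × 23.24/24.24 = 15.15 V.
Then V_B = V_A × (R3‖R_L)/(R2 + R3‖R_L) = 15.15 × 1.239/23.24 = 0.808 V.

V ≈ 0.808 V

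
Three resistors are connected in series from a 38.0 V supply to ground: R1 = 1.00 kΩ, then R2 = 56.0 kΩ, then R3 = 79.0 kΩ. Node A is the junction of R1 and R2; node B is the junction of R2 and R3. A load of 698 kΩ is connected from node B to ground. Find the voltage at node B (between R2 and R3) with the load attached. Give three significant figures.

V ≈ 21.1 V

At node B, R3 is in parallel with the load: R3‖R_L = 70.97 kΩ.
Below node A the resistance is R2 + (R3‖R_L) = 127.0 kΩ, so V_A = 38.0 × 127.0/128.0 = 37.70 V.
Then V_B = V_A × (R3‖R_L)/(R2 + R3‖R_L) = 37.70 × 70.97/127.0 = 21.1 V.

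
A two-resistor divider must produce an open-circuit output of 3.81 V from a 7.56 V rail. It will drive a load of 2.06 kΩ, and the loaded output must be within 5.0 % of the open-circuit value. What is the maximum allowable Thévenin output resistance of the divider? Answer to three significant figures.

Loading drop = R_th/(R_th + R_L) ≤ 0.0500, so R_th ≤ R_L · ε/(1−ε) = 2.06 kΩ × 0.0500/0.9500 = 108 Ω.
(Any R1, R2 with R2/(R1+R2) = 0.504 and R1‖R2 ≤ 108 Ω will meet the spec.)

R_th ≤ 108 Ω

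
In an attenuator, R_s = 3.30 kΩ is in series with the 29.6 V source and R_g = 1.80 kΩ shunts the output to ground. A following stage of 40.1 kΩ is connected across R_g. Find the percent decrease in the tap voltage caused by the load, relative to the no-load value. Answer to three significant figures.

2.82 %

The divider's output (Thévenin) resistance is R_s‖R_g = 1.165 kΩ.
Fractional drop under load = R_th/(R_th + R_L) = 1.165 / (1.165 + 40.1) = 0.02823.
So the output falls by 2.82 %.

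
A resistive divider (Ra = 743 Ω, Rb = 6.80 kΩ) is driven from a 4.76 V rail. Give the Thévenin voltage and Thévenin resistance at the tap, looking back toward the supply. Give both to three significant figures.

V_th = 4.29 V, R_th = 670 Ω

V_th is the open-circuit tap voltage: 4.76 × 6800/(743 + 6800) = 4.29 V.
With the supply zeroed, Ra and Rb appear in parallel from the tap: R_th = Ra‖Rb = (743 × 6800)/7543 = 670 Ω.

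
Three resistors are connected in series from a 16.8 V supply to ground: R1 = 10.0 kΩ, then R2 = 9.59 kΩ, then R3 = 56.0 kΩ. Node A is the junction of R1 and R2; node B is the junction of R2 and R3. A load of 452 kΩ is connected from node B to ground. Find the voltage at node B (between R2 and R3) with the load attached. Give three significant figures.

V ≈ 12.1 V

At node B, R3 is in parallel with the load: R3‖R_L = 49.83 kΩ.
Below node A the resistance is R2 + (R3‖R_L) = 59.42 kΩ, so V_A = 16.8 × 59.42/69.42 = 14.38 V.
Then V_B = V_A × (R3‖R_L)/(R2 + R3‖R_L) = 14.38 × 49.83/59.42 = 12.1 V.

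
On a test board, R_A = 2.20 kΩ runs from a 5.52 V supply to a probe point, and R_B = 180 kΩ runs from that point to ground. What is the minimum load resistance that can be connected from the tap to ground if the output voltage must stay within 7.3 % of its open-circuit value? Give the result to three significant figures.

R_L(min) ≈ 27.6 kΩ

Output resistance R_th = R_A‖R_B = (2.20 × 180)/182.2 = 2.173 kΩ.
The fractional drop is R_th/(R_th + R_L); requiring this ≤ 0.0730 gives R_L ≥ R_th(1/0.0730 − 1) = 2.173 × 12.70 = 27.6 kΩ.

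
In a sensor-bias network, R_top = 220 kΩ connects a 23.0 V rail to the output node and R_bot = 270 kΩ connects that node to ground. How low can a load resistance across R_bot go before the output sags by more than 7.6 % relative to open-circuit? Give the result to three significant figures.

Output resistance R_th = R_top‖R_bot = (220 × 270)/490.0 = 121.2 kΩ.
The fractional drop is R_th/(R_th + R_L); requiring this ≤ 0.0760 gives R_L ≥ R_th(1/0.0760 − 1) = 121.2 × 12.16 = 1.47 MΩ.

R_L(min) ≈ 1.47 MΩ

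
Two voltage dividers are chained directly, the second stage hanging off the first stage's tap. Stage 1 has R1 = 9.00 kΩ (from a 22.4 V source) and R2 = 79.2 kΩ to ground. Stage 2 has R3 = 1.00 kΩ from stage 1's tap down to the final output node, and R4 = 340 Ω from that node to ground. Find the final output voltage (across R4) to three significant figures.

Stage 2 presents R3+R4 = 1340 Ω as a load on stage 1's tap.
Stage 1's lower leg becomes R2‖(R3+R4) = 1318 Ω, so V_mid = 22.4 × 1318/10320 = 2.861 V.
Stage 2 is itself unloaded: V_out = V_mid × R4/(R3+R4) = 2.861 × 340/1340 = 0.726 V.

V_out ≈ 0.726 V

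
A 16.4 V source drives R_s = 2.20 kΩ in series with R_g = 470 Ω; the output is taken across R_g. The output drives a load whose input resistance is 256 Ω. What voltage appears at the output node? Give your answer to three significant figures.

V_out ≈ 1.15 V

The load sits in parallel with R_g: R_g‖R_L = (470 × 256) / (470 + 256) = 165.7 Ω.
V_out = 16.4 × 165.7 / (2200 + 165.7) = 16.4 × 165.7/2366 = 1.15 V.
(Unloaded it would have been 2.89 V.)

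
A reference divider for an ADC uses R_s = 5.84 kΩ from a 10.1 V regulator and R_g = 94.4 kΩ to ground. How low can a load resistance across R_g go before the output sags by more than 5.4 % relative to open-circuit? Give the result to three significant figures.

Output resistance R_th = R_s‖R_g = (5.84 × 94.4)/100.2 = 5.500 kΩ.
The fractional drop is R_th/(R_th + R_L); requiring this ≤ 0.0540 gives R_L ≥ R_th(1/0.0540 − 1) = 5.500 × 17.52 = 96.3 kΩ.

R_L(min) ≈ 96.3 kΩ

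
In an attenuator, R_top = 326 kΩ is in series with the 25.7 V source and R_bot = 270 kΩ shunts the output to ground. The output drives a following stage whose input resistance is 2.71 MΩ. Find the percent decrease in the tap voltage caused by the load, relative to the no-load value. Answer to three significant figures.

5.17 %

The divider's output (Thévenin) resistance is R_top‖R_bot = 147.7 kΩ.
Fractional drop under load = R_th/(R_th + R_L) = 147.7 / (147.7 + 2710) = 0.05168.
So the output falls by 5.17 %.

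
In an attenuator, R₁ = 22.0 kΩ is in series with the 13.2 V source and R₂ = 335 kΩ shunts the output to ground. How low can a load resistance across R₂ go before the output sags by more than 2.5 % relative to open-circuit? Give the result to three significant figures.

R_L(min) ≈ 805 kΩ

Output resistance R_th = R₁‖R₂ = (22.0 × 335)/357.0 = 20.64 kΩ.
The fractional drop is R_th/(R_th + R_L); requiring this ≤ 0.0250 gives R_L ≥ R_th(1/0.0250 − 1) = 20.64 × 39.00 = 805 kΩ.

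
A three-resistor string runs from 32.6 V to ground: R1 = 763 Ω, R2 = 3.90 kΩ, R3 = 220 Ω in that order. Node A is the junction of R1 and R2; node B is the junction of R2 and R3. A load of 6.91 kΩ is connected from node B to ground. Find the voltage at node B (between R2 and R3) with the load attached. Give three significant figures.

At node B, R3 is in parallel with the load: R3‖R_L = 213.2 Ω.
Below node A the resistance is R2 + (R3‖R_L) = 4113 Ω, so V_A = 32.6 × 4113/4876 = 27.50 V.
Then V_B = V_A × (R3‖R_L)/(R2 + R3‖R_L) = 27.50 × 213.2/4113 = 1.43 V.

V ≈ 1.43 V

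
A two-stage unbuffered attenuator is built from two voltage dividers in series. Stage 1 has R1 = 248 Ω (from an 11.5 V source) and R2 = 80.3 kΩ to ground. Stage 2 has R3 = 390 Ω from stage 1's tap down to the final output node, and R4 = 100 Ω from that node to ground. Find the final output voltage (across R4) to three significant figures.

Stage 2 presents R3+R4 = 490.0 Ω as a load on stage 1's tap.
Stage 1's lower leg becomes R2‖(R3+R4) = 487.0 Ω, so V_mid = 11.5 × 487.0/735.0 = 7.620 V.
Stage 2 is itself unloaded: V_out = V_mid × R4/(R3+R4) = 7.620 × 100/490.0 = 1.56 V.

V_out ≈ 1.56 V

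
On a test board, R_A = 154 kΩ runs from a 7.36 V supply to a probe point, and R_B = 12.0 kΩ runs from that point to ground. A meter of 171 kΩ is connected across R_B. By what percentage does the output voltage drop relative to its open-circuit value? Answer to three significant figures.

The divider's output (Thévenin) resistance is R_A‖R_B = 11.13 kΩ.
Fractional drop under load = R_th/(R_th + R_L) = 11.13 / (11.13 + 171) = 0.06112.
So the output falls by 6.11 %.

6.11 %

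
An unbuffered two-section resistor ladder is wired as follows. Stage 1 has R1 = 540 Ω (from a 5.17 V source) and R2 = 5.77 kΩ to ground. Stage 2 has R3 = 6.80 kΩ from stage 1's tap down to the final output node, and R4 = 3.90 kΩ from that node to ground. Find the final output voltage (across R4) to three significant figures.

V_out ≈ 1.65 V

Stage 2 presents R3+R4 = 10700 Ω as a load on stage 1's tap.
Stage 1's lower leg becomes R2‖(R3+R4) = 3749 Ω, so V_mid = 5.17 × 3749/4289 = 4.519 V.
Stage 2 is itself unloaded: V_out = V_mid × R4/(R3+R4) = 4.519 × 3900/10700 = 1.65 V.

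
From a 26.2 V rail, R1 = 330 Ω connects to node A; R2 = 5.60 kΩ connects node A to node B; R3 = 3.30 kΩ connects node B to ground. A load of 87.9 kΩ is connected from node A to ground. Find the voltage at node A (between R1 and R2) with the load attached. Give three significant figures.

V ≈ 25.2 V

Below node A the series string R2+R3 = 8900 Ω sits in parallel with the 87900 Ω load: 8082 Ω.
V_A = 26.2 × 8082/(330 + 8082) = 25.2 V.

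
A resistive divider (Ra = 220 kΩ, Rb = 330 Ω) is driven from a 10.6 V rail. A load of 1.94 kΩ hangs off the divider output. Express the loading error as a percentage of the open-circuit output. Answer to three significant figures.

The divider's output (Thévenin) resistance is Ra‖Rb = 329.5 Ω.
Fractional drop under load = R_th/(R_th + R_L) = 329.5 / (329.5 + 1940) = 0.1452.
So the output falls by 14.5 %.

14.5 %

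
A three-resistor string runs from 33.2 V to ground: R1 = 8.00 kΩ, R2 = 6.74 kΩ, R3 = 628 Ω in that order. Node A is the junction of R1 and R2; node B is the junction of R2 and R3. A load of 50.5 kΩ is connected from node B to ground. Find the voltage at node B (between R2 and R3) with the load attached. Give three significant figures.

At node B, R3 is in parallel with the load: R3‖R_L = 620.3 Ω.
Below node A the resistance is R2 + (R3‖R_L) = 7360 Ω, so V_A = 33.2 × 7360/15360 = 15.91 V.
Then V_B = V_A × (R3‖R_L)/(R2 + R3‖R_L) = 15.91 × 620.3/7360 = 1.34 V.

V ≈ 1.34 V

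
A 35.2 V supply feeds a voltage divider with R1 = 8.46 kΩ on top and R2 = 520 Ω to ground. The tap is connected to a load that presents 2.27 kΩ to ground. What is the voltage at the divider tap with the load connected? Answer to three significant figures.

The load sits in parallel with R2: R2‖R_L = (520 × 2270) / (520 + 2270) = 423.1 Ω.
V_out = 35.2 × 423.1 / (8460 + 423.1) = 35.2 × 423.1/8883 = 1.68 V.

V_out ≈ 1.68 V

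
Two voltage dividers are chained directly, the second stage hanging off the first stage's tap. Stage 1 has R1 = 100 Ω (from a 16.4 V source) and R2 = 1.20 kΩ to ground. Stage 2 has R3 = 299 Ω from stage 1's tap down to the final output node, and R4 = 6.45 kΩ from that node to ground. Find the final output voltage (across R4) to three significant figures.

V_out ≈ 14.3 V

Stage 2 presents R3+R4 = 6749 Ω as a load on stage 1's tap.
Stage 1's lower leg becomes R2‖(R3+R4) = 1019 Ω, so V_mid = 16.4 × 1019/1119 = 14.93 V.
Stage 2 is itself unloaded: V_out = V_mid × R4/(R3+R4) = 14.93 × 6450/6749 = 14.3 V.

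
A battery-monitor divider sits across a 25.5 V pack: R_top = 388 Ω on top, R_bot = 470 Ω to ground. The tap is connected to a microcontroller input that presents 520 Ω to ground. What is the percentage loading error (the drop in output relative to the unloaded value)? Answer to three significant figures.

29.0 %

The divider's output (Thévenin) resistance is R_top‖R_bot = 212.5 Ω.
Fractional drop under load = R_th/(R_th + R_L) = 212.5 / (212.5 + 520) = 0.2901.
So the output falls by 29.0 %.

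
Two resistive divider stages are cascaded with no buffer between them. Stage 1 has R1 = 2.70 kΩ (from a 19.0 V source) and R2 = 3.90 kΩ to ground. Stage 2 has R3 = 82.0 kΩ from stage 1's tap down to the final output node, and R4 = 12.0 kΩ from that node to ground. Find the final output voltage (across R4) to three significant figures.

V_out ≈ 1.41 V

Stage 2 presents R3+R4 = 94.00 kΩ as a load on stage 1's tap.
Stage 1's lower leg becomes R2‖(R3+R4) = 3.745 kΩ, so V_mid = 19.0 × 3.745/6.445 = 11.04 V.
Stage 2 is itself unloaded: V_out = V_mid × R4/(R3+R4) = 11.04 × 12.0/94.00 = 1.41 V.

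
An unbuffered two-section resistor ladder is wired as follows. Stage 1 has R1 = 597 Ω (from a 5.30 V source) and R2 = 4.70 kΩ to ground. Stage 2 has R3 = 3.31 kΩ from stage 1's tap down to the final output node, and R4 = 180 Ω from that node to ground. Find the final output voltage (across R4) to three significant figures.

V_out ≈ 0.211 V

Stage 2 presents R3+R4 = 3490 Ω as a load on stage 1's tap.
Stage 1's lower leg becomes R2‖(R3+R4) = 2003 Ω, so V_mid = 5.30 × 2003/2600 = 4.083 V.
Stage 2 is itself unloaded: V_out = V_mid × R4/(R3+R4) = 4.083 × 180/3490 = 0.211 V.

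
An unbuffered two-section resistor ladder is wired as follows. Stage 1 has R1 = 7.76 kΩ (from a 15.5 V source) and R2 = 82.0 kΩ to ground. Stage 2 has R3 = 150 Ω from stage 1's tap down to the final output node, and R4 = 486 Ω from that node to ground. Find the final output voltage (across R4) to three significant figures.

V_out ≈ 0.891 V

Stage 2 presents R3+R4 = 636.0 Ω as a load on stage 1's tap.
Stage 1's lower leg becomes R2‖(R3+R4) = 631.1 Ω, so V_mid = 15.5 × 631.1/8391 = 1.166 V.
Stage 2 is itself unloaded: V_out = V_mid × R4/(R3+R4) = 1.166 × 486/636.0 = 0.891 V.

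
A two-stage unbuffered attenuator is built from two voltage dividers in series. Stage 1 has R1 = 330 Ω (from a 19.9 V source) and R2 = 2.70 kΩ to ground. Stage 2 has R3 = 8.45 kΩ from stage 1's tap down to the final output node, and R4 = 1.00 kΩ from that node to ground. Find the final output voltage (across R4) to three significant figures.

V_out ≈ 1.82 V

Stage 2 presents R3+R4 = 9450 Ω as a load on stage 1's tap.
Stage 1's lower leg becomes R2‖(R3+R4) = 2100 Ω, so V_mid = 19.9 × 2100/2430 = 17.20 V.
Stage 2 is itself unloaded: V_out = V_mid × R4/(R3+R4) = 17.20 × 1000/9450 = 1.82 V.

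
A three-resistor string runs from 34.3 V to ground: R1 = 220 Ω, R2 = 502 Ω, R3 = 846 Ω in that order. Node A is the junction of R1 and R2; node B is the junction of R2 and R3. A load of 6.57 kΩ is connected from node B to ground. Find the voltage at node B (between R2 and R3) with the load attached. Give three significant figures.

V ≈ 17.5 V

At node B, R3 is in parallel with the load: R3‖R_L = 749.5 Ω.
Below node A the resistance is R2 + (R3‖R_L) = 1251 Ω, so V_A = 34.3 × 1251/1471 = 29.17 V.
Then V_B = V_A × (R3‖R_L)/(R2 + R3‖R_L) = 29.17 × 749.5/1251 = 17.5 V.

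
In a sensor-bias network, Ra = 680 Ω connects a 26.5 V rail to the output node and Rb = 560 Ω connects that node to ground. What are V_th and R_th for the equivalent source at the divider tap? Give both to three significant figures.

V_th is the open-circuit tap voltage: 26.5 × 560/(680 + 560) = 12.0 V.
With the supply zeroed, Ra and Rb appear in parallel from the tap: R_th = Ra‖Rb = (680 × 560)/1240 = 307 Ω.

V_th = 12.0 V, R_th = 307 Ω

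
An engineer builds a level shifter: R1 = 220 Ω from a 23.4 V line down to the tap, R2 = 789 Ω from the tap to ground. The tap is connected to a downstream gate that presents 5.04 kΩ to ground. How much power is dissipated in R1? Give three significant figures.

Total resistance from the source is R1 + (R2‖R_L) = 902.2 Ω, so I = 23.4/902.2 Ω = 25.94 mA.
P = I²·R1 = (25.94 mA)² × 220 Ω = 148 mW.

P ≈ 148 mW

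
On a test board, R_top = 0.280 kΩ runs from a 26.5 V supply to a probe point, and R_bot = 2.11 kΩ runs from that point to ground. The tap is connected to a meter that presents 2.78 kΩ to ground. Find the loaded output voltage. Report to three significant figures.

V_out ≈ 21.5 V

The load sits in parallel with R_bot: R_bot‖R_L = (2110 × 2780) / (2110 + 2780) = 1200 Ω.
V_out = 26.5 × 1200 / (280 + 1200) = 26.5 × 1200/1480 = 21.5 V.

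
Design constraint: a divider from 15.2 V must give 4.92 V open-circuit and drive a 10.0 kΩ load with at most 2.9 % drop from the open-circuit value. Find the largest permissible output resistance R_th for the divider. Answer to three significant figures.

R_th ≤ 299 Ω

Loading drop = R_th/(R_th + R_L) ≤ 0.0290, so R_th ≤ R_L · ε/(1−ε) = 10.0 kΩ × 0.0290/0.9710 = 299 Ω.
(Any R1, R2 with R2/(R1+R2) = 0.324 and R1‖R2 ≤ 299 Ω will meet the spec.)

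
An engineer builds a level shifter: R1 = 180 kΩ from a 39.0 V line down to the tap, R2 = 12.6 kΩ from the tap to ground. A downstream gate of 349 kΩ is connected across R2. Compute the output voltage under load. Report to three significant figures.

The load sits in parallel with R2: R2‖R_L = (12.6 × 349) / (12.6 + 349) = 12.16 kΩ.
V_out = 39.0 × 12.16 / (180 + 12.16) = 39.0 × 12.16/192.2 = 2.47 V.
(Unloaded it would have been 2.55 V.)

V_out ≈ 2.47 V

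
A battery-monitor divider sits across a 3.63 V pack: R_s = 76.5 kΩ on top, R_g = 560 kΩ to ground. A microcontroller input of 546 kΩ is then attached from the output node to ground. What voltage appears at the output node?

The load sits in parallel with R_g: R_g‖R_L = (560 × 546) / (560 + 546) = 276.5 kΩ.
V_out = 3.63 × 276.5 / (76.5 + 276.5) = 3.63 × 276.5/353.0 = 2.84 V.

V_out ≈ 2.84 V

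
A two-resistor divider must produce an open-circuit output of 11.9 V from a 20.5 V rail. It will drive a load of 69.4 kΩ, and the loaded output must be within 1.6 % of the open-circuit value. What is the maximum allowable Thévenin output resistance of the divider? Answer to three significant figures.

Loading drop = R_th/(R_th + R_L) ≤ 0.0160, so R_th ≤ R_L · ε/(1−ε) = 69.4 kΩ × 0.0160/0.9840 = 1.13 kΩ.
(Any R1, R2 with R2/(R1+R2) = 0.580 and R1‖R2 ≤ 1.13 kΩ will meet the spec.)

R_th ≤ 1.13 kΩ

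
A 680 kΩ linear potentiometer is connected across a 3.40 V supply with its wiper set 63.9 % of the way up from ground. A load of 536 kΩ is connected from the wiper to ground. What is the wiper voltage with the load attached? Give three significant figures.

The wiper splits the pot into (1−α)R = 245.5 kΩ above and αR = 434.5 kΩ below.
Lower section ‖ load = 240.0 kΩ.
V_wiper = 3.40 × 240.0/(245.5 + 240.0) = 1.68 V.

V ≈ 1.68 V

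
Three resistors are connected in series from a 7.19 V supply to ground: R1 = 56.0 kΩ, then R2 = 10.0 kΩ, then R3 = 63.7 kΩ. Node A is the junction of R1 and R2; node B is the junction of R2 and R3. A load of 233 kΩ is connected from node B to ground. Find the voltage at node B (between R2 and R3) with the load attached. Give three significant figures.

At node B, R3 is in parallel with the load: R3‖R_L = 50.02 kΩ.
Below node A the resistance is R2 + (R3‖R_L) = 60.02 kΩ, so V_A = 7.19 × 60.02/116.0 = 3.720 V.
Then V_B = V_A × (R3‖R_L)/(R2 + R3‖R_L) = 3.720 × 50.02/60.02 = 3.10 V.

V ≈ 3.10 V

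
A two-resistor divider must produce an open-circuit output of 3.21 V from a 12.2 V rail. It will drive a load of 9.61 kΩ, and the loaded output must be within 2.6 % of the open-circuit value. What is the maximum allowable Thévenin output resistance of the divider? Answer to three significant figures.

R_th ≤ 257 Ω

Loading drop = R_th/(R_th + R_L) ≤ 0.0260, so R_th ≤ R_L · ε/(1−ε) = 9.61 kΩ × 0.0260/0.9740 = 257 Ω.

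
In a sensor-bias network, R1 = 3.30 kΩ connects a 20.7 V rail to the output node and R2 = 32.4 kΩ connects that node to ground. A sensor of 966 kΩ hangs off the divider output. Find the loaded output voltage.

V_out ≈ 18.7 V

The load sits in parallel with R2: R2‖R_L = (32.4 × 966) / (32.4 + 966) = 31.35 kΩ.
V_out = 20.7 × 31.35 / (3.30 + 31.35) = 20.7 × 31.35/34.65 = 18.7 V.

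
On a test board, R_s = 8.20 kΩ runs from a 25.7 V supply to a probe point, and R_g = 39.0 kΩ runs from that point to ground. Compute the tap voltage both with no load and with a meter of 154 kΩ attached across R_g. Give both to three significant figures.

Unloaded: 21.2 V; loaded: 20.3 V

Open-circuit: V = 25.7 × 39.0/(8.20 + 39.0) = 21.2 V.
With the load, R_g becomes R_g‖R_L = 31.12 kΩ, so V = 25.7 × 31.12/39.32 = 20.3 V.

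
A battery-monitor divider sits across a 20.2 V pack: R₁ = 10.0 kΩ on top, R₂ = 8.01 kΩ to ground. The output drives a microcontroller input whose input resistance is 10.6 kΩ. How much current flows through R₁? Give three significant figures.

R₂‖R_L = 4.562 kΩ, so the source sees R₁ + R₂‖R_L = 14.56 kΩ.
I = 20.2 V / 14.56 kΩ = 1.39 mA.

I ≈ 1.39 mA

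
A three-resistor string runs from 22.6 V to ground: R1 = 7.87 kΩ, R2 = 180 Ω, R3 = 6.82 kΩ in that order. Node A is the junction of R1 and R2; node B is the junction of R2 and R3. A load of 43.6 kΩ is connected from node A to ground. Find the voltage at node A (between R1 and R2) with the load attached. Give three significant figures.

V ≈ 9.81 V

Below node A the series string R2+R3 = 7000 Ω sits in parallel with the 43600 Ω load: 6032 Ω.
V_A = 22.6 × 6032/(7870 + 6032) = 9.81 V.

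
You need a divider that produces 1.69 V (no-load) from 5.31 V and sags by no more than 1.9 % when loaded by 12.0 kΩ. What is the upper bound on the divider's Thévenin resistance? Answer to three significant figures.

Loading drop = R_th/(R_th + R_L) ≤ 0.0190, so R_th ≤ R_L · ε/(1−ε) = 12.0 kΩ × 0.0190/0.9810 = 232 Ω.
(Any R1, R2 with R2/(R1+R2) = 0.318 and R1‖R2 ≤ 232 Ω will meet the spec.)

R_th ≤ 232 Ω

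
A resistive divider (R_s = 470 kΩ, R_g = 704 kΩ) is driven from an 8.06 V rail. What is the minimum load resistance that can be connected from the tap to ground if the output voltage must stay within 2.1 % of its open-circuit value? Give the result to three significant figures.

Output resistance R_th = R_s‖R_g = (470 × 704)/1174 = 281.8 kΩ.
The fractional drop is R_th/(R_th + R_L); requiring this ≤ 0.0210 gives R_L ≥ R_th(1/0.0210 − 1) = 281.8 × 46.62 = 13.1 MΩ.

R_L(min) ≈ 13.1 MΩ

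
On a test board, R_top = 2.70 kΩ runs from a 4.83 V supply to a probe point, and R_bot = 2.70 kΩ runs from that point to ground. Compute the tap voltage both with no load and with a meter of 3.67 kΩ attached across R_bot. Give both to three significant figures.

Open-circuit: V = 4.83 × 2.70/(2.70 + 2.70) = 2.42 V.
With the load, R_bot becomes R_bot‖R_L = 1.556 kΩ, so V = 4.83 × 1.556/4.256 = 1.77 V.

Unloaded: 2.42 V; loaded: 1.77 V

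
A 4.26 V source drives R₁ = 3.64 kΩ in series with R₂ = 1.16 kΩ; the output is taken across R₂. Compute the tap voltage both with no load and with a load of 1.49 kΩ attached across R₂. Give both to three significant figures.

Open-circuit: V = 4.26 × 1.16/(3.64 + 1.16) = 1.03 V.
With the load, R₂ becomes R₂‖R_L = 0.6522 kΩ, so V = 4.26 × 0.6522/4.292 = 0.647 V.

Unloaded: 1.03 V; loaded: 0.647 V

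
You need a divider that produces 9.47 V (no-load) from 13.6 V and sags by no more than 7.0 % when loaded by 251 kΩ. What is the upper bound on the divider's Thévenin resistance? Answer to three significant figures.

Loading drop = R_th/(R_th + R_L) ≤ 0.0700, so R_th ≤ R_L · ε/(1−ε) = 251 kΩ × 0.0700/0.9300 = 18.9 kΩ.

R_th ≤ 18.9 kΩ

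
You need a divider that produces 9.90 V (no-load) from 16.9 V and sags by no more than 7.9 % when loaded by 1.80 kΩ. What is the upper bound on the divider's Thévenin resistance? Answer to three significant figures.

R_th ≤ 154 Ω

Loading drop = R_th/(R_th + R_L) ≤ 0.0790, so R_th ≤ R_L · ε/(1−ε) = 1.80 kΩ × 0.0790/0.9210 = 154 Ω.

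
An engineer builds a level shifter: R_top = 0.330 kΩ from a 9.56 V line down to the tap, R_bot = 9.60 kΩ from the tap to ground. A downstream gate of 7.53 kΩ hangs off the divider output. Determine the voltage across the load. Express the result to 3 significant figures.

V_out ≈ 8.87 V

The load sits in parallel with R_bot: R_bot‖R_L = (9600 × 7530) / (9600 + 7530) = 4220 Ω.
V_out = 9.56 × 4220 / (330 + 4220) = 9.56 × 4220/4550 = 8.87 V.
(Unloaded it would have been 9.24 V.)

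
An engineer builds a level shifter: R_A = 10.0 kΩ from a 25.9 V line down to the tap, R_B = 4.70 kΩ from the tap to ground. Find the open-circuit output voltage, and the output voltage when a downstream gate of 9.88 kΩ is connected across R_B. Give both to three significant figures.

Open-circuit: V = 25.9 × 4.70/(10.0 + 4.70) = 8.28 V.
With the load, R_B becomes R_B‖R_L = 3.185 kΩ, so V = 25.9 × 3.185/13.18 = 6.26 V.

Unloaded: 8.28 V; loaded: 6.26 V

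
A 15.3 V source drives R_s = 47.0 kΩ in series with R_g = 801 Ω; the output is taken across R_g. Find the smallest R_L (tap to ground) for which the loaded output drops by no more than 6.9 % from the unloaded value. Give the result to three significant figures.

Output resistance R_th = R_s‖R_g = (47000 × 801)/47800 = 787.6 Ω.
The fractional drop is R_th/(R_th + R_L); requiring this ≤ 0.0690 gives R_L ≥ R_th(1/0.0690 − 1) = 787.6 × 13.49 = 10.6 kΩ.

R_L(min) ≈ 10.6 kΩ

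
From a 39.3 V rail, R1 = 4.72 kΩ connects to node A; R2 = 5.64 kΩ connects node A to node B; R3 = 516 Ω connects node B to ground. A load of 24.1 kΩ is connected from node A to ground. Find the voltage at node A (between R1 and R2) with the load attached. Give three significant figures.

V ≈ 20.0 V

Below node A the series string R2+R3 = 6156 Ω sits in parallel with the 24100 Ω load: 4903 Ω.
V_A = 39.3 × 4903/(4720 + 4903) = 20.0 V.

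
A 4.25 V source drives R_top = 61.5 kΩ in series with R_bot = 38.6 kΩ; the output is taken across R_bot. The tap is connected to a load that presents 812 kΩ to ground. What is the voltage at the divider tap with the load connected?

The load sits in parallel with R_bot: R_bot‖R_L = (38.6 × 812) / (38.6 + 812) = 36.85 kΩ.
V_out = 4.25 × 36.85 / (61.5 + 36.85) = 4.25 × 36.85/98.35 = 1.59 V.

V_out ≈ 1.59 V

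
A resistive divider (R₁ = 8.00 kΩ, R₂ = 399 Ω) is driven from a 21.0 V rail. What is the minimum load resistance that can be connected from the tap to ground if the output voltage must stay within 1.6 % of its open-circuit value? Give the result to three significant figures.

R_L(min) ≈ 23.4 kΩ

Output resistance R_th = R₁‖R₂ = (8000 × 399)/8399 = 380.0 Ω.
The fractional drop is R_th/(R_th + R_L); requiring this ≤ 0.0160 gives R_L ≥ R_th(1/0.0160 − 1) = 380.0 × 61.50 = 23.4 kΩ.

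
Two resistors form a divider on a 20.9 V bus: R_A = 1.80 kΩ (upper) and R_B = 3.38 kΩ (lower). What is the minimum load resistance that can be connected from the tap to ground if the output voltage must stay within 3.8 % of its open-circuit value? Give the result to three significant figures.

Output resistance R_th = R_A‖R_B = (1.80 × 3.38)/5.180 = 1.175 kΩ.
The fractional drop is R_th/(R_th + R_L); requiring this ≤ 0.0380 gives R_L ≥ R_th(1/0.0380 − 1) = 1.175 × 25.32 = 29.7 kΩ.

R_L(min) ≈ 29.7 kΩ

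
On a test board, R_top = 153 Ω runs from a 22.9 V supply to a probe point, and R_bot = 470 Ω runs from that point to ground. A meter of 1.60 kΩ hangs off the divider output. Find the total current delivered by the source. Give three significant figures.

R_bot‖R_L = 363.3 Ω, so the source sees R_top + R_bot‖R_L = 516.3 Ω.
I = 22.9 V / 516.3 Ω = 44.4 mA.

I ≈ 44.4 mA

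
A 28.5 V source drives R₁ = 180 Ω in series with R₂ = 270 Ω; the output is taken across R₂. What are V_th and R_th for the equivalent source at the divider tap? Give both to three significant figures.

V_th = 17.1 V, R_th = 108 Ω

V_th is the open-circuit tap voltage: 28.5 × 270/(180 + 270) = 17.1 V.
With the supply zeroed, R₁ and R₂ appear in parallel from the tap: R_th = R₁‖R₂ = (180 × 270)/450.0 = 108 Ω.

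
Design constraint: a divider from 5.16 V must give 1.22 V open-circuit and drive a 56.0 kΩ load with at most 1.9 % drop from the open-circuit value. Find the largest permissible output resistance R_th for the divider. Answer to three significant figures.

Loading drop = R_th/(R_th + R_L) ≤ 0.0190, so R_th ≤ R_L · ε/(1−ε) = 56.0 kΩ × 0.0190/0.9810 = 1.08 kΩ.

R_th ≤ 1.08 kΩ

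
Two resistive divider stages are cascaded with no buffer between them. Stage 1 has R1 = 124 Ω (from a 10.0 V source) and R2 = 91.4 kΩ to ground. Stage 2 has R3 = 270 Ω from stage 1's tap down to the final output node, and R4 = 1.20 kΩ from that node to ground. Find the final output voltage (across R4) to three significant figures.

V_out ≈ 7.52 V

Stage 2 presents R3+R4 = 1470 Ω as a load on stage 1's tap.
Stage 1's lower leg becomes R2‖(R3+R4) = 1447 Ω, so V_mid = 10.0 × 1447/1571 = 9.211 V.
Stage 2 is itself unloaded: V_out = V_mid × R4/(R3+R4) = 9.211 × 1200/1470 = 7.52 V.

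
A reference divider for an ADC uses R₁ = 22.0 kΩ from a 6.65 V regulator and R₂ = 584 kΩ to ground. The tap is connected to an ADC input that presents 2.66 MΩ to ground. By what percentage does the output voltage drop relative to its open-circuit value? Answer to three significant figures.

The divider's output (Thévenin) resistance is R₁‖R₂ = 21.20 kΩ.
Fractional drop under load = R_th/(R_th + R_L) = 21.20 / (21.20 + 2660) = 0.007907.
So the output falls by 0.791 %.

0.791 %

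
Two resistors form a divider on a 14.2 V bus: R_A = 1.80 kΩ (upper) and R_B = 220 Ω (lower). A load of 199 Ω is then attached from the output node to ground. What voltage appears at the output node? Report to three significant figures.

The load sits in parallel with R_B: R_B‖R_L = (220 × 199) / (220 + 199) = 104.5 Ω.
V_out = 14.2 × 104.5 / (1800 + 104.5) = 14.2 × 104.5/1904 = 0.779 V.

V_out ≈ 0.779 V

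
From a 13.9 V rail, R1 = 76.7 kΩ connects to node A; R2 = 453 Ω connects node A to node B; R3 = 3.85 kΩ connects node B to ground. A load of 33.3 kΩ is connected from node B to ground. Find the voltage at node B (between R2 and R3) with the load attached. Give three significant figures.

V ≈ 0.595 V

At node B, R3 is in parallel with the load: R3‖R_L = 3451 Ω.
Below node A the resistance is R2 + (R3‖R_L) = 3904 Ω, so V_A = 13.9 × 3904/80600 = 0.6732 V.
Then V_B = V_A × (R3‖R_L)/(R2 + R3‖R_L) = 0.6732 × 3451/3904 = 0.595 V.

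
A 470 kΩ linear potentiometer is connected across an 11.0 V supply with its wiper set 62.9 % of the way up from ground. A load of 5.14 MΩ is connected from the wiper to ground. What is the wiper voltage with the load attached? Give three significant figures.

The wiper splits the pot into (1−α)R = 174.4 kΩ above and αR = 295.6 kΩ below.
Lower section ‖ load = 279.6 kΩ.
V_wiper = 11.0 × 279.6/(174.4 + 279.6) = 6.77 V.

V ≈ 6.77 V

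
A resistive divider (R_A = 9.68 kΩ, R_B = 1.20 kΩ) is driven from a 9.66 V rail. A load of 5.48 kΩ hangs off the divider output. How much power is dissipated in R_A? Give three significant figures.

Total resistance from the source is R_A + (R_B‖R_L) = 10.66 kΩ, so I = 9.66/10.66 kΩ = 0.9058 mA.
P = I²·R_A = (0.9058 mA)² × 9.68 kΩ = 7.94 mW.

P ≈ 7.94 mW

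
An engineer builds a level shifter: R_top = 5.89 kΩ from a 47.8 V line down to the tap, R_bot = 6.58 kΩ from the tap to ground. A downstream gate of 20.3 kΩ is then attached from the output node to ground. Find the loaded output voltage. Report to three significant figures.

The load sits in parallel with R_bot: R_bot‖R_L = (6.58 × 20.3) / (6.58 + 20.3) = 4.969 kΩ.
V_out = 47.8 × 4.969 / (5.89 + 4.969) = 47.8 × 4.969/10.86 = 21.9 V.
(Unloaded it would have been 25.2 V.)

V_out ≈ 21.9 V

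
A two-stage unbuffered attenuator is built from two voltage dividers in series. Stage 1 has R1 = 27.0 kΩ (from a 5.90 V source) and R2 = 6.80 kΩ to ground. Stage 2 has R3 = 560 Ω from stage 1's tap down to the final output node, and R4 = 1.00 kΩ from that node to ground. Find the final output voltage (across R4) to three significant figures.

Stage 2 presents R3+R4 = 1560 Ω as a load on stage 1's tap.
Stage 1's lower leg becomes R2‖(R3+R4) = 1269 Ω, so V_mid = 5.90 × 1269/28270 = 0.2648 V.
Stage 2 is itself unloaded: V_out = V_mid × R4/(R3+R4) = 0.2648 × 1000/1560 = 0.170 V.

V_out ≈ 0.170 V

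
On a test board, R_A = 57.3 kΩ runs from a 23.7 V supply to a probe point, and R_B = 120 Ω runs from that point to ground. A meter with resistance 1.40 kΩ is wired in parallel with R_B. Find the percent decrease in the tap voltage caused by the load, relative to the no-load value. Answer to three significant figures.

7.88 %

The divider's output (Thévenin) resistance is R_A‖R_B = 119.7 Ω.
Fractional drop under load = R_th/(R_th + R_L) = 119.7 / (119.7 + 1400) = 0.07880.
So the output falls by 7.88 %.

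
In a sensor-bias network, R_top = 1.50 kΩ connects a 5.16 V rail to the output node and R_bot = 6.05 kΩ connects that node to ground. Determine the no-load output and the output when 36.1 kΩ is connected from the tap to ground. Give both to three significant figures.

Unloaded: 4.13 V; loaded: 4.00 V

Open-circuit: V = 5.16 × 6.05/(1.50 + 6.05) = 4.13 V.
With the load, R_bot becomes R_bot‖R_L = 5.182 kΩ, so V = 5.16 × 5.182/6.682 = 4.00 V.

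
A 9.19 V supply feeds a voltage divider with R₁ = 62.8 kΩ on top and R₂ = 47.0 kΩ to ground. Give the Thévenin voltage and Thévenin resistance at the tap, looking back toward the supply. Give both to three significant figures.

V_th = 3.93 V, R_th = 26.9 kΩ

V_th is the open-circuit tap voltage: 9.19 × 47.0/(62.8 + 47.0) = 3.93 V.
With the supply zeroed, R₁ and R₂ appear in parallel from the tap: R_th = R₁‖R₂ = (62.8 × 47.0)/109.8 = 26.9 kΩ.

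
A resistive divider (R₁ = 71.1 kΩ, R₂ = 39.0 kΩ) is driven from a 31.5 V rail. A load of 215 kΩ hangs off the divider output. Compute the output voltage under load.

V_out ≈ 9.99 V

The load sits in parallel with R₂: R₂‖R_L = (39.0 × 215) / (39.0 + 215) = 33.01 kΩ.
V_out = 31.5 × 33.01 / (71.1 + 33.01) = 31.5 × 33.01/104.1 = 9.99 V.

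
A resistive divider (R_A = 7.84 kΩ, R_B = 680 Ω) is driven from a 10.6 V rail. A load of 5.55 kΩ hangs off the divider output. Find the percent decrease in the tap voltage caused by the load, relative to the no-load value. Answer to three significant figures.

The divider's output (Thévenin) resistance is R_A‖R_B = 625.7 Ω.
Fractional drop under load = R_th/(R_th + R_L) = 625.7 / (625.7 + 5550) = 0.1013.
So the output falls by 10.1 %.

10.1 %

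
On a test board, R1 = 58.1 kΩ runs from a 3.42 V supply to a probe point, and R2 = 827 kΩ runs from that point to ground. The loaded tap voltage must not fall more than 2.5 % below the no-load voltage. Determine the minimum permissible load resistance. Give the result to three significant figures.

Output resistance R_th = R1‖R2 = (58.1 × 827)/885.1 = 54.29 kΩ.
The fractional drop is R_th/(R_th + R_L); requiring this ≤ 0.0250 gives R_L ≥ R_th(1/0.0250 − 1) = 54.29 × 39.00 = 2.12 MΩ.

R_L(min) ≈ 2.12 MΩ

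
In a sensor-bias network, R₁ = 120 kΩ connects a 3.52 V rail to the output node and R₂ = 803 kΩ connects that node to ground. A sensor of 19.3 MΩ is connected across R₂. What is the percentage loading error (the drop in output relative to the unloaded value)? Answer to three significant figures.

The divider's output (Thévenin) resistance is R₁‖R₂ = 104.4 kΩ.
Fractional drop under load = R_th/(R_th + R_L) = 104.4 / (104.4 + 19300) = 0.005380.
So the output falls by 0.538 %.

0.538 %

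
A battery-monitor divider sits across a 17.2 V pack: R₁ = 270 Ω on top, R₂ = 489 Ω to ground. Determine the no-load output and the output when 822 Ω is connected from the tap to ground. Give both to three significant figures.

Open-circuit: V = 17.2 × 489/(270 + 489) = 11.1 V.
With the load, R₂ becomes R₂‖R_L = 306.6 Ω, so V = 17.2 × 306.6/576.6 = 9.15 V.

Unloaded: 11.1 V; loaded: 9.15 V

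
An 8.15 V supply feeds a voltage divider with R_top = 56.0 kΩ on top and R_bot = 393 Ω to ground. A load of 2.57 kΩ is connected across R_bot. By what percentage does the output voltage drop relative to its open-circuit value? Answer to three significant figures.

13.2 %

Unloaded V = 8.15 × 393/56390 = 0.056797 V.
Loaded: R_bot‖R_L = 340.9 Ω, giving V = 8.15 × 340.9/56340 = 0.049309 V.
Drop = (0.056797 − 0.049309) / 0.056797 = 13.2 %.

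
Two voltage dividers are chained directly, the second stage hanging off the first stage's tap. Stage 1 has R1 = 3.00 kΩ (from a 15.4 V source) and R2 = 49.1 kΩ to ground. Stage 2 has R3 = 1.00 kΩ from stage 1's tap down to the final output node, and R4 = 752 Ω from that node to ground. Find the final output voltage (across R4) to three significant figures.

V_out ≈ 2.38 V

Stage 2 presents R3+R4 = 1752 Ω as a load on stage 1's tap.
Stage 1's lower leg becomes R2‖(R3+R4) = 1692 Ω, so V_mid = 15.4 × 1692/4692 = 5.553 V.
Stage 2 is itself unloaded: V_out = V_mid × R4/(R3+R4) = 5.553 × 752/1752 = 2.38 V.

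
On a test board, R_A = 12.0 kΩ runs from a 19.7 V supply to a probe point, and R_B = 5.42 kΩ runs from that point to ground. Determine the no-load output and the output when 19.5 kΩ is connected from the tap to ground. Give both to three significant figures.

Unloaded: 6.13 V; loaded: 5.14 V

Open-circuit: V = 19.7 × 5.42/(12.0 + 5.42) = 6.13 V.
With the load, R_B becomes R_B‖R_L = 4.241 kΩ, so V = 19.7 × 4.241/16.24 = 5.14 V.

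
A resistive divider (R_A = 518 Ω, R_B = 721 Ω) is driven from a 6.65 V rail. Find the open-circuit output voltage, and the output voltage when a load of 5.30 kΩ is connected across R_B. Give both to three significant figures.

Unloaded: 3.87 V; loaded: 3.66 V

Open-circuit: V = 6.65 × 721/(518 + 721) = 3.87 V.
With the load, R_B becomes R_B‖R_L = 634.7 Ω, so V = 6.65 × 634.7/1153 = 3.66 V.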